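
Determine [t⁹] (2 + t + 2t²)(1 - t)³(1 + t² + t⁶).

-5

(2 + t + 2t²) has coefficients 2,1,2 for degrees 0…2.
(1 - t)³ has coefficients 1,-3,3,-1,0,0,0,0,0,0 for degrees 0…9.
Finally multiplying by (1 + t² + t⁶), the product of all factors after the first has coefficients 1,-3,4,-4,3,-1,1,-3,3,-1 for degrees 0…9.
[t⁹] = 2·(-1) + 1·3 + 2·(-3) = -5.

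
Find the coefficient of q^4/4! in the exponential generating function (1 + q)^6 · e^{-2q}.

-56

The EGF product rule gives c_4 = Σ_{k_1+k_2=4} C(4; k_1,k_2) · ∏ g_i(k_i), where (1+q)^6 gives the falling factorial (6)_k; e^{-2q} gives (-2)^k.
g_1(k) for k = 0…4: 1, 6, 30, 120, 360.
g_2(k) for k = 0…4: 1, -2, 4, -8, 16.
c_4 = Σ_k C(4,k)·g_1(k)·g_2(4−k) = 1·1·16 + 4·6·(-8) + 6·30·4 + 4·120·(-2) + 1·360·1 = 16 − 192 + 720 − 960 + 360 = -56.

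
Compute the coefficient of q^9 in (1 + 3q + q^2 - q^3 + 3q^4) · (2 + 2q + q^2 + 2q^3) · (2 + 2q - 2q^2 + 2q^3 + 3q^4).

11

(1 + 3q + q^2 - q^3 + 3q^4) has coefficients 1,3,1,-1,3 for degrees 0…4.
(2 + 2q + q^2 + 2q^3) has coefficients 2,2,1,2,0,0,0,0,0,0 for degrees 0…9.
Finally multiplying by (2 + 2q - 2q^2 + 2q^3 + 3q^4), the product of all factors after the first has coefficients 4,8,2,6,12,4,7,6,0,0 for degrees 0…9.
[q^9] = 1·0 + 3·0 + 1·6 − 1·7 + 3·4 = 11.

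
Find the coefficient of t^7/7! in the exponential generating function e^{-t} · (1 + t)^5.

34

The EGF product rule gives c_7 = Σ_{k_1+k_2=7} C(7; k_1,k_2) · ∏ g_i(k_i), where e^{-t} gives (-1)^k; (1+t)^5 gives the falling factorial (5)_k.
g_1(k) for k = 0…7: 1, -1, 1, -1, 1, -1, 1, -1.
g_2(k) for k = 0…7: 1, 5, 20, 60, 120, 120, 0, 0.
c_7 = Σ_k C(7,k)·g_1(k)·g_2(7−k) = 21·1·120 + 35·(-1)·120 + 35·1·60 + 21·(-1)·20 + 7·1·5 + 1·(-1)·1 = 2520 − 4200 + 2100 − 420 + 35 − 1 = 34.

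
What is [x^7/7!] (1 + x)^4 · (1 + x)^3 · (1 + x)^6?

The EGF product rule gives c_7 = Σ_{k_1+k_2+k_3=7} C(7; k_1,k_2,k_3) · ∏ g_i(k_i), where (1+x)^4 gives the falling factorial (4)_k; (1+x)^3 gives the falling factorial (3)_k; (1+x)^6 gives the falling factorial (6)_k.
g_1(k) for k = 0…7: 1, 4, 12, 24, 24, 0, 0, 0.
g_2(k) for k = 0…7: 1, 3, 6, 6, 0, 0, 0, 0.
g_3(k) for k = 0…7: 1, 6, 30, 120, 360, 720, 720, 0.
First combine the last two factors: h(k) = Σ_j C(k,j)·g_2(j)·g_3(k−j) for k = 0…7: 1, 9, 72, 504, 3024, 15120, 60480, 181440.
c_7 = Σ_k C(7,k)·g_1(k)·h(7−k) = 1·1·181440 + 7·4·60480 + 21·12·15120 + 35·24·3024 + 35·24·504 = 181440 + 1693440 + 3810240 + 2540160 + 423360 = 8648640.

8648640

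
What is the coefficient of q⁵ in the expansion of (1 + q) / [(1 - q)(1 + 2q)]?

Partial fractions give a closed form: a_n = (2/3)·1^n + (1/3)·(-2)^n.
At n = 5: a_5 = -10.

-10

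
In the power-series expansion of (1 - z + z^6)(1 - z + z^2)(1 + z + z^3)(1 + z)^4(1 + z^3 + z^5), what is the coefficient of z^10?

(1 - z + z^6) has coefficients 1,-1,0,0,0,0,1 for degrees 0…6.
(1 - z + z^2) has coefficients 1,-1,1,0,0,0,0,0,0,0,0 for degrees 0…10.
Multiplying by (1 + z + z^3) gives running coefficients 1,0,0,2,-1,1,0,0,0,0,0 for degrees 0…10.
Multiplying by (1 + z)^4 gives running coefficients 1,4,6,6,8,9,6,4,3,1,0 for degrees 0…10.
Finally multiplying by (1 + z^3 + z^5), the product of all factors after the first has coefficients 1,4,6,7,12,16,16,18,18,15,13 for degrees 0…10.
[z^10] = 1·13 − 1·15 + 1·12 = 10.

10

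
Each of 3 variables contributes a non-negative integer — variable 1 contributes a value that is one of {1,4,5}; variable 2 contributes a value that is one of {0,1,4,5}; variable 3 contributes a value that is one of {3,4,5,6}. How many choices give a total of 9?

6

The generating function for the choices is (z + z^4 + z^5)·(1 + z + z^4 + z^5)·(z^3 + z^4 + z^5 + z^6); the count is [z^9].
(z + z^4 + z^5) has coefficients 0,1,0,0,1,1 for degrees 0…5.
(1 + z + z^4 + z^5) has coefficients 1,1,0,0,1,1,0,0,0,0 for degrees 0…9.
Finally multiplying by (z^3 + z^4 + z^5 + z^6), the product of all factors after the first has coefficients 0,0,0,1,2,2,2,2,2,2 for degrees 0…9.
[z^9] = 1·2 + 1·2 + 1·2 = 6.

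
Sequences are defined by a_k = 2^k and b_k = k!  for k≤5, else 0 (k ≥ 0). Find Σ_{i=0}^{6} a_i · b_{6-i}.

This is [x^6] in the product of the two ordinary generating functions.
Σ = 1·0 + 2·120 + 4·24 + 8·6 + 16·2 + 32·1 + 64·1 = 512.

512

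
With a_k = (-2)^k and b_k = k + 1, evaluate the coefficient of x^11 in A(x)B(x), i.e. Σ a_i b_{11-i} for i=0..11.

-906

Write out a_i and b_{11-i} for i = 0,…,11 and sum the products.
Σ = 1·12 − 2·11 + 4·10 − 8·9 + 16·8 − 32·7 + 64·6 − 128·5 + 256·4 − 512·3 + 1024·2 − 2048·1 = -906.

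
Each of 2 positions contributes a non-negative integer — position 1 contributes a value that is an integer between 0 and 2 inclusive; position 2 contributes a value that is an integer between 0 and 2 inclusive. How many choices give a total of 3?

2

The generating function for the choices is (1 + q + q^2)·(1 + q + q^2); the count is [q^3].
(1 + q + q^2) has coefficients 1,1,1 for degrees 0…2.
(1 + q + q^2) has coefficients 1,1,1,0 for degrees 0…3.
[q^3] = 1·0 + 1·1 + 1·1 = 2.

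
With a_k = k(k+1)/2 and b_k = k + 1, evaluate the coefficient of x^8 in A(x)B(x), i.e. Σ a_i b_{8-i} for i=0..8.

330

The convolution is the x^8 coefficient of A(x)B(x).
Σ = 0·9 + 1·8 + 3·7 + 6·6 + 10·5 + 15·4 + 21·3 + 28·2 + 36·1 = 330.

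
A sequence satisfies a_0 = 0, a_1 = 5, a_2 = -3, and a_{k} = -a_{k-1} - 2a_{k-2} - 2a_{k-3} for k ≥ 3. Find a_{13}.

The ordinary generating function has denominator 1 + x + 2x^2 + 2x^3.
Iterating the recurrence: a_0,…,a_{13} = 0, 5, -3, -7, 3, 17, -9, -31, 15, 65, -33, -127, 63, 257.

257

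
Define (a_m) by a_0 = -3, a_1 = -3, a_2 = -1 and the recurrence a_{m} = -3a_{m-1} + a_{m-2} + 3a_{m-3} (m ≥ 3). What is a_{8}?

The ordinary generating function has denominator 1 + 3y - y^2 - 3y^3.
Iterating the recurrence: a_0,…,a_{8} = -3, -3, -1, -9, 17, -63, 179, -549, 1637.

1637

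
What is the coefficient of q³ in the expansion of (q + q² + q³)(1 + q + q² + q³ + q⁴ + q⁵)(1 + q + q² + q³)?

(q + q² + q³) has coefficients 0,1,1,1 for degrees 0…3.
(1 + q + q² + q³ + q⁴ + q⁵) has coefficients 1,1,1,1 for degrees 0…3.
Finally multiplying by (1 + q + q² + q³), the product of all factors after the first has coefficients 1,2,3,4 for degrees 0…3.
[q³] = 1·3 + 1·2 + 1·1 = 6.

6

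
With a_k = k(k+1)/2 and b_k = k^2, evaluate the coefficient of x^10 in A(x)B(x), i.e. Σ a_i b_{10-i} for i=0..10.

The convolution is the x^10 coefficient of A(x)B(x).
Σ = 0·100 + 1·81 + 3·64 + 6·49 + 10·36 + 15·25 + 21·16 + 28·9 + 36·4 + 45·1 + 55·0 = 2079.

2079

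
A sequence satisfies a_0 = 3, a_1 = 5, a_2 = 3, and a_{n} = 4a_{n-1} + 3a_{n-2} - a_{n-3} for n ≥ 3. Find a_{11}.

The ordinary generating function has denominator 1 - 4t - 3t^2 + t^3.
Iterating the recurrence: a_0,…,a_{11} = 3, 5, 3, 24, 100, 469, 2152, 9915, 45647, 210181, 967750, 4455896.

4455896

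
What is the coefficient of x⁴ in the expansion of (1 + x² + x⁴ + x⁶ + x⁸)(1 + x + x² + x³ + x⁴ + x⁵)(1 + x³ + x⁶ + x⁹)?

(1 + x² + x⁴ + x⁶ + x⁸) has coefficients 1,0,1,0,1 for degrees 0…4.
(1 + x + x² + x³ + x⁴ + x⁵) has coefficients 1,1,1,1,1 for degrees 0…4.
Finally multiplying by (1 + x³ + x⁶ + x⁹), the product of all factors after the first has coefficients 1,1,1,2,2 for degrees 0…4.
[x⁴] = 1·2 + 1·1 + 1·1 = 4.

4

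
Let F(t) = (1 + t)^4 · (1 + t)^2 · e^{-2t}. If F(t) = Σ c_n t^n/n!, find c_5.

-32

The EGF product rule gives c_5 = Σ_{k_1+k_2+k_3=5} C(5; k_1,k_2,k_3) · ∏ g_i(k_i), where (1+t)^4 gives the falling factorial (4)_k; (1+t)^2 gives the falling factorial (2)_k; e^{-2t} gives (-2)^k.
g_1(k) for k = 0…5: 1, 4, 12, 24, 24, 0.
g_2(k) for k = 0…5: 1, 2, 2, 0, 0, 0.
g_3(k) for k = 0…5: 1, -2, 4, -8, 16, -32.
First combine the last two factors: h(k) = Σ_j C(k,j)·g_2(j)·g_3(k−j) for k = 0…5: 1, 0, -2, 4, 0, -32.
c_5 = Σ_k C(5,k)·g_1(k)·h(5−k) = 1·1·(-32) + 10·12·4 + 10·24·(-2) = −32 + 480 − 480 = -32.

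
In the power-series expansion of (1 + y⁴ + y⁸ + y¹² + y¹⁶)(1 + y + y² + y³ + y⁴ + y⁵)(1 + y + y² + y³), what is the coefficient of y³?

4

(1 + y⁴ + y⁸ + y¹² + y¹⁶) has coefficients 1,0,0,0 for degrees 0…3.
(1 + y + y² + y³ + y⁴ + y⁵) has coefficients 1,1,1,1 for degrees 0…3.
Finally multiplying by (1 + y + y² + y³), the product of all factors after the first has coefficients 1,2,3,4 for degrees 0…3.
[y³] = 1·4 = 4.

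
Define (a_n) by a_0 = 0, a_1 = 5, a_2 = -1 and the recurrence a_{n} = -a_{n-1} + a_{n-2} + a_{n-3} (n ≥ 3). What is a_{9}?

9

The ordinary generating function has denominator 1 + t - t^2 - t^3.
Iterating the recurrence: a_0,…,a_{9} = 0, 5, -1, 6, -2, 7, -3, 8, -4, 9.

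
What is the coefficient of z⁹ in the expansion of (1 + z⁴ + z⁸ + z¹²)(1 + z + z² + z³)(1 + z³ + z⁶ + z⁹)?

4

(1 + z⁴ + z⁸ + z¹²) has coefficients 1,0,0,0,1,0,0,0,1,0 for degrees 0…9.
(1 + z + z² + z³) has coefficients 1,1,1,1,0,0,0,0,0,0 for degrees 0…9.
Finally multiplying by (1 + z³ + z⁶ + z⁹), the product of all factors after the first has coefficients 1,1,1,2,1,1,2,1,1,2 for degrees 0…9.
[z⁹] = 1·2 + 1·1 + 1·1 = 4.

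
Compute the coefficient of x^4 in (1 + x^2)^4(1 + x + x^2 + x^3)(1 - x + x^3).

(1 + x^2)^4 has coefficients 1,0,4,0,6 for degrees 0…4.
(1 + x + x^2 + x^3) has coefficients 1,1,1,1,0 for degrees 0…4.
Finally multiplying by (1 - x + x^3), the product of all factors after the first has coefficients 1,0,0,1,0 for degrees 0…4.
[x^4] = 1·0 + 4·0 + 6·1 = 6.

6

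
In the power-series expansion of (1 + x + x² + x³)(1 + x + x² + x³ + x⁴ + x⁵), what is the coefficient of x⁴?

(1 + x + x² + x³) has coefficients 1,1,1,1 for degrees 0…3.
(1 + x + x² + x³ + x⁴ + x⁵) has coefficients 1,1,1,1,1 for degrees 0…4.
[x⁴] = 1·1 + 1·1 + 1·1 + 1·1 = 4.

4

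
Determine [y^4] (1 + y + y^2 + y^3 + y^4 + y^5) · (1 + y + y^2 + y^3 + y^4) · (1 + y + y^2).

12

(1 + y + y^2 + y^3 + y^4 + y^5) has coefficients 1,1,1,1,1 for degrees 0…4.
(1 + y + y^2 + y^3 + y^4) has coefficients 1,1,1,1,1 for degrees 0…4.
Finally multiplying by (1 + y + y^2), the product of all factors after the first has coefficients 1,2,3,3,3 for degrees 0…4.
[y^4] = 1·3 + 1·3 + 1·3 + 1·2 + 1·1 = 12.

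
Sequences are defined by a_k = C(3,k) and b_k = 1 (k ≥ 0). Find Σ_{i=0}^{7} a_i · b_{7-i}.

8

Write out a_i and b_{7-i} for i = 0,…,7 and sum the products.
Σ = 1·1 + 3·1 + 3·1 + 1·1 + 0·1 + 0·1 + 0·1 + 0·1 = 8.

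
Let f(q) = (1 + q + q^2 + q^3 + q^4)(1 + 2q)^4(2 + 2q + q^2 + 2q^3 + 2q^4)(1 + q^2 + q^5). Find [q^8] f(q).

(1 + q + q^2 + q^3 + q^4) has coefficients 1,1,1,1,1 for degrees 0…4.
(1 + 2q)^4 has coefficients 1,8,24,32,16,0,0,0,0 for degrees 0…8.
Multiplying by (2 + 2q + q^2 + 2q^3 + 2q^4) gives running coefficients 2,18,65,122,138,128,128,96,32 for degrees 0…8.
Finally multiplying by (1 + q^2 + q^5), the product of all factors after the first has coefficients 2,18,67,140,203,252,284,289,282 for degrees 0…8.
[q^8] = 1·282 + 1·289 + 1·284 + 1·252 + 1·203 = 1310.

1310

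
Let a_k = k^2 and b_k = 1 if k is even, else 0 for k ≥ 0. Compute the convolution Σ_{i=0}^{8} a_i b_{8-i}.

120

Write out a_i and b_{8-i} for i = 0,…,8 and sum the products.
Σ = 0·1 + 1·0 + 4·1 + 9·0 + 16·1 + 25·0 + 36·1 + 49·0 + 64·1 = 120.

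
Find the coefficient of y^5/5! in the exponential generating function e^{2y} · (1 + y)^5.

5752

The EGF product rule gives c_5 = Σ_{k_1+k_2=5} C(5; k_1,k_2) · ∏ g_i(k_i), where e^{2y} gives (2)^k; (1+y)^5 gives the falling factorial (5)_k.
g_1(k) for k = 0…5: 1, 2, 4, 8, 16, 32.
g_2(k) for k = 0…5: 1, 5, 20, 60, 120, 120.
c_5 = Σ_k C(5,k)·g_1(k)·g_2(5−k) = 1·1·120 + 5·2·120 + 10·4·60 + 10·8·20 + 5·16·5 + 1·32·1 = 120 + 1200 + 2400 + 1600 + 400 + 32 = 5752.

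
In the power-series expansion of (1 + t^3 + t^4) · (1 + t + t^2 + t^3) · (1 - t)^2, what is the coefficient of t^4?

(1 + t^3 + t^4) has coefficients 1,0,0,1,1 for degrees 0…4.
(1 + t + t^2 + t^3) has coefficients 1,1,1,1,0 for degrees 0…4.
Finally multiplying by (1 - t)^2, the product of all factors after the first has coefficients 1,-1,0,0,-1 for degrees 0…4.
[t^4] = 1·(-1) + 1·(-1) + 1·1 = -1.

-1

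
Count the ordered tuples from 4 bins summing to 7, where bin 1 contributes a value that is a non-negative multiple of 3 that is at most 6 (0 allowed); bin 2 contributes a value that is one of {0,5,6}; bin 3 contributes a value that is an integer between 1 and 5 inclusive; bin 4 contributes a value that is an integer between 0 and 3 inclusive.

The generating function for the choices is (1 + q^3 + q^6)·(1 + q^5 + q^6)·(q + q^2 + q^3 + q^4 + q^5)·(1 + q + q^2 + q^3); the count is [q^7].
(1 + q^3 + q^6) has coefficients 1,0,0,1,0,0,1 for degrees 0…6.
(1 + q^5 + q^6) has coefficients 1,0,0,0,0,1,1,0 for degrees 0…7.
Multiplying by (q + q^2 + q^3 + q^4 + q^5) gives running coefficients 0,1,1,1,1,1,1,2 for degrees 0…7.
Finally multiplying by (1 + q + q^2 + q^3), the product of all factors after the first has coefficients 0,1,2,3,4,4,4,5 for degrees 0…7.
[q^7] = 1·5 + 1·4 + 1·1 = 10.

10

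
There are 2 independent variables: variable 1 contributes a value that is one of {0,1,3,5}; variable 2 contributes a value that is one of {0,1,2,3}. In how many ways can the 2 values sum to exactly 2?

The generating function for the choices is (1 + t + t³ + t⁵)·(1 + t + t² + t³); the count is [t²].
(1 + t + t³ + t⁵) has coefficients 1,1,0 for degrees 0…2.
(1 + t + t² + t³) has coefficients 1,1,1 for degrees 0…2.
[t²] = 1·1 + 1·1 = 2.

2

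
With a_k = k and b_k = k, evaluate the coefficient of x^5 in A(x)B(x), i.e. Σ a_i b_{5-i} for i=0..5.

This is [x^5] in the product of the two ordinary generating functions.
Σ = 0·5 + 1·4 + 2·3 + 3·2 + 4·1 + 5·0 = 20.

20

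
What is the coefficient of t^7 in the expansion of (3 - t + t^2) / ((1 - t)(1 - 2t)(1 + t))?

467

Partial fractions give a closed form: a_n = (-3/2)·1^n + (11/3)·2^n + (5/6)·(-1)^n.
At n = 7: a_7 = 467.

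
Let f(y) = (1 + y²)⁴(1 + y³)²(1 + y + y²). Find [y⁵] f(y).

16

(1 + y²)⁴ has coefficients 1,0,4,0,6,0 for degrees 0…5.
(1 + y³)² has coefficients 1,0,0,2,0,0 for degrees 0…5.
Finally multiplying by (1 + y + y²), the product of all factors after the first has coefficients 1,1,1,2,2,2 for degrees 0…5.
[y⁵] = 1·2 + 4·2 + 6·1 = 16.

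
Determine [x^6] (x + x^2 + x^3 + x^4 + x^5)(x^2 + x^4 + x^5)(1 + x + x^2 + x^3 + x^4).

(x + x^2 + x^3 + x^4 + x^5) has coefficients 0,1,1,1,1,1 for degrees 0…5.
(x^2 + x^4 + x^5) has coefficients 0,0,1,0,1,1,0 for degrees 0…6.
Finally multiplying by (1 + x + x^2 + x^3 + x^4), the product of all factors after the first has coefficients 0,0,1,1,2,3,3 for degrees 0…6.
[x^6] = 1·3 + 1·2 + 1·1 + 1·1 + 1·0 = 7.

7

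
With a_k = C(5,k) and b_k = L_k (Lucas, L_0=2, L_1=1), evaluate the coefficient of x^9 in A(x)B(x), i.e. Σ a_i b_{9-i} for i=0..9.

843

Write out a_i and b_{9-i} for i = 0,…,9 and sum the products.
Σ = 1·76 + 5·47 + 10·29 + 10·18 + 5·11 + 1·7 + 0·4 + 0·3 + 0·1 + 0·2 = 843.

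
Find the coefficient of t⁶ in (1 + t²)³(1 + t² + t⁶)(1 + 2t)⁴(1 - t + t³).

(1 + t²)³ has coefficients 1,0,3,0,3,0,1 for degrees 0…6.
(1 + t² + t⁶) has coefficients 1,0,1,0,0,0,1 for degrees 0…6.
Multiplying by (1 + 2t)⁴ gives running coefficients 1,8,25,40,40,32,17 for degrees 0…6.
Finally multiplying by (1 - t + t³), the product of all factors after the first has coefficients 1,7,17,16,8,17,25 for degrees 0…6.
[t⁶] = 1·25 + 3·8 + 3·17 + 1·1 = 101.

101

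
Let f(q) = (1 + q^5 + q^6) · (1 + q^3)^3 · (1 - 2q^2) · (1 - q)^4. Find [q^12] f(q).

-34

(1 + q^5 + q^6) has coefficients 1,0,0,0,0,1,1 for degrees 0…6.
(1 + q^3)^3 has coefficients 1,0,0,3,0,0,3,0,0,1,0,0,0 for degrees 0…12.
Multiplying by (1 - 2q^2) gives running coefficients 1,0,-2,3,0,-6,3,0,-6,1,0,-2,0 for degrees 0…12.
Finally multiplying by (1 - q)^4, the product of all factors after the first has coefficients 1,-4,4,7,-23,20,13,-45,36,7,-37,28,-2 for degrees 0…12.
[q^12] = 1·(-2) + 1·(-45) + 1·13 = -34.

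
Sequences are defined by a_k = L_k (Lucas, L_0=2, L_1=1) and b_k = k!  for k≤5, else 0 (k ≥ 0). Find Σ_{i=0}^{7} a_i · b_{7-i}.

567

This is [x^7] in the product of the two ordinary generating functions.
Σ = 2·0 + 1·0 + 3·120 + 4·24 + 7·6 + 11·2 + 18·1 + 29·1 = 567.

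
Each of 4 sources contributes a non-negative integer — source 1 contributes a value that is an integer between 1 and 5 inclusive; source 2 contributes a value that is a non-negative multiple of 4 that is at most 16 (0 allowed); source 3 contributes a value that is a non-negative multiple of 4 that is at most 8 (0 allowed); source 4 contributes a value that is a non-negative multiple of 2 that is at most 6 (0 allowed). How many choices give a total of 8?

6

The generating function for the choices is (q + q² + q³ + q⁴ + q⁵)·(1 + q⁴ + q⁸ + q¹² + q¹⁶)·(1 + q⁴ + q⁸)·(1 + q² + q⁴ + q⁶); the count is [q⁸].
(q + q² + q³ + q⁴ + q⁵) has coefficients 0,1,1,1,1,1 for degrees 0…5.
(1 + q⁴ + q⁸ + q¹² + q¹⁶) has coefficients 1,0,0,0,1,0,0,0,1 for degrees 0…8.
Multiplying by (1 + q⁴ + q⁸) gives running coefficients 1,0,0,0,2,0,0,0,3 for degrees 0…8.
Finally multiplying by (1 + q² + q⁴ + q⁶), the product of all factors after the first has coefficients 1,0,1,0,3,0,3,0,5 for degrees 0…8.
[q⁸] = 1·0 + 1·3 + 1·0 + 1·3 + 1·0 = 6.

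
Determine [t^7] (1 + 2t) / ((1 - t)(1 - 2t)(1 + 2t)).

255

The denominator gives the recurrence a_n = a_(n−1) + 4a_(n−2) − 4a_(n−3) for n ≥ 3; the numerator fixes a_0 = 1, a_1 = 3, a_2 = 7.
Iterating: 1, 3, 7, 15, 31, 63, 127, 255, so a_7 = 255.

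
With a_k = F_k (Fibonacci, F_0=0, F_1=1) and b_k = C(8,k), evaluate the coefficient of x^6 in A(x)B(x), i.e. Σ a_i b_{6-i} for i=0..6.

370

The convolution is the t^6 coefficient of A(t)B(t).
Σ = 0·28 + 1·56 + 1·70 + 2·56 + 3·28 + 5·8 + 8·1 = 370.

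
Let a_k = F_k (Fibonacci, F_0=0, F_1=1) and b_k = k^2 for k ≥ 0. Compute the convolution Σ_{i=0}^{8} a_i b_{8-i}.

273

Write out a_i and b_{8-i} for i = 0,…,8 and sum the products.
Σ = 0·64 + 1·49 + 1·36 + 2·25 + 3·16 + 5·9 + 8·4 + 13·1 + 21·0 = 273.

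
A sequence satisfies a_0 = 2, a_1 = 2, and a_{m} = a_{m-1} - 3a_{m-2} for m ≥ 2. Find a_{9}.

The ordinary generating function has denominator 1 - x + 3x^2.
Iterating the recurrence: a_0,…,a_{9} = 2, 2, -4, -10, 2, 32, 26, -70, -148, 62.

62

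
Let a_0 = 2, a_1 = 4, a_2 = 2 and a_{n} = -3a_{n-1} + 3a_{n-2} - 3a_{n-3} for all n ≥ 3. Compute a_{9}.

The ordinary generating function has denominator 1 + 3z - 3z^2 + 3z^3.
Iterating the recurrence: a_0,…,a_{9} = 2, 4, 2, 0, -6, 12, -54, 216, -846, 3348.

3348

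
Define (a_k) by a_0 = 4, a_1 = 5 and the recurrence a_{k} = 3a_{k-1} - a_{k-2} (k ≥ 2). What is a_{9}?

The ordinary generating function has denominator 1 - 3t + t^2.
Iterating the recurrence: a_0,…,a_{9} = 4, 5, 11, 28, 73, 191, 500, 1309, 3427, 8972.

8972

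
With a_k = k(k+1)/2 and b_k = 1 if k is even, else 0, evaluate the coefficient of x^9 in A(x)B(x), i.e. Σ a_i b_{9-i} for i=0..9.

Write out a_i and b_{9-i} for i = 0,…,9 and sum the products.
Σ = 0·0 + 1·1 + 3·0 + 6·1 + 10·0 + 15·1 + 21·0 + 28·1 + 36·0 + 45·1 = 95.

95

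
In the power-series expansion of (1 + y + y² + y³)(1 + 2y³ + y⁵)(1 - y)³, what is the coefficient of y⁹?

-3

(1 + y + y² + y³) has coefficients 1,1,1,1 for degrees 0…3.
(1 + 2y³ + y⁵) has coefficients 1,0,0,2,0,1,0,0,0,0 for degrees 0…9.
Finally multiplying by (1 - y)³, the product of all factors after the first has coefficients 1,-3,3,1,-6,7,-5,3,-1,0 for degrees 0…9.
[y⁹] = 1·0 + 1·(-1) + 1·3 + 1·(-5) = -3.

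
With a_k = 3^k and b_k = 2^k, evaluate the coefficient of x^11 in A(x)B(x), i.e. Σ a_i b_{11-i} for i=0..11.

527345

This is [x^11] in the product of the two ordinary generating functions.
Σ = 1·2048 + 3·1024 + 9·512 + 27·256 + 81·128 + 243·64 + 729·32 + 2187·16 + 6561·8 + 19683·4 + 59049·2 + 177147·1 = 527345.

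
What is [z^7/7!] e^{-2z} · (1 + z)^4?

320

The EGF product rule gives c_7 = Σ_{k_1+k_2=7} C(7; k_1,k_2) · ∏ g_i(k_i), where e^{-2z} gives (-2)^k; (1+z)^4 gives the falling factorial (4)_k.
g_1(k) for k = 0…7: 1, -2, 4, -8, 16, -32, 64, -128.
g_2(k) for k = 0…7: 1, 4, 12, 24, 24, 0, 0, 0.
c_7 = Σ_k C(7,k)·g_1(k)·g_2(7−k) = 35·(-8)·24 + 35·16·24 + 21·(-32)·12 + 7·64·4 + 1·(-128)·1 = −6720 + 13440 − 8064 + 1792 − 128 = 320.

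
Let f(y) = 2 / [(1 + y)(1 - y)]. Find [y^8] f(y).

Partial fractions give a closed form: a_n = (1)·(-1)^n + (1)·1^n.
At n = 8: a_8 = 2.

2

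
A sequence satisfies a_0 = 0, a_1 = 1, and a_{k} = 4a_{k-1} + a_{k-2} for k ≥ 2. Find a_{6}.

1292

The ordinary generating function has denominator 1 - 4t - t^2.
Iterating the recurrence: a_0,…,a_{6} = 0, 1, 4, 17, 72, 305, 1292.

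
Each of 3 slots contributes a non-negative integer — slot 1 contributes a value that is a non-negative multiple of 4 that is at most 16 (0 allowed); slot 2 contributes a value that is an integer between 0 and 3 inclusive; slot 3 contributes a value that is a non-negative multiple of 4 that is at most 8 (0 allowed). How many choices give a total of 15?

3

The generating function for the choices is (1 + x⁴ + x⁸ + x¹² + x¹⁶)·(1 + x + x² + x³)·(1 + x⁴ + x⁸); the count is [x¹⁵].
(1 + x⁴ + x⁸ + x¹² + x¹⁶) has coefficients 1,0,0,0,1,0,0,0,1,0,0,0,1,0,0,0 for degrees 0…15.
(1 + x + x² + x³) has coefficients 1,1,1,1,0,0,0,0,0,0,0,0,0,0,0,0 for degrees 0…15.
Finally multiplying by (1 + x⁴ + x⁸), the product of all factors after the first has coefficients 1,1,1,1,1,1,1,1,1,1,1,1,0,0,0,0 for degrees 0…15.
[x¹⁵] = 1·0 + 1·1 + 1·1 + 1·1 = 3.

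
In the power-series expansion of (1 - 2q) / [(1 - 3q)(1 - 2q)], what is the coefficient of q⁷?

2187

Partial fractions give a closed form: a_n = (1)·3^n.
At n = 7: a_7 = 2187.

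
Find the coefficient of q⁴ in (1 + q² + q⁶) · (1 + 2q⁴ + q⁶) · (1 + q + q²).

3

(1 + q² + q⁶) has coefficients 1,0,1,0,0 for degrees 0…4.
(1 + 2q⁴ + q⁶) has coefficients 1,0,0,0,2 for degrees 0…4.
Finally multiplying by (1 + q + q²), the product of all factors after the first has coefficients 1,1,1,0,2 for degrees 0…4.
[q⁴] = 1·2 + 1·1 = 3.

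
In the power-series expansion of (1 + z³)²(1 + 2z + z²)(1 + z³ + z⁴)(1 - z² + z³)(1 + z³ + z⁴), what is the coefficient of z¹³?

(1 + z³)² has coefficients 1,0,0,2,0,0,1 for degrees 0…6.
(1 + 2z + z²) has coefficients 1,2,1,0,0,0,0,0,0,0,0,0,0,0 for degrees 0…13.
Multiplying by (1 + z³ + z⁴) gives running coefficients 1,2,1,1,3,3,1,0,0,0,0,0,0,0 for degrees 0…13.
Multiplying by (1 - z² + z³) gives running coefficients 1,2,0,0,4,3,-1,0,2,1,0,0,0,0 for degrees 0…13.
Finally multiplying by (1 + z³ + z⁴), the product of all factors after the first has coefficients 1,2,0,1,7,5,-1,4,9,3,-1,2,3,1 for degrees 0…13.
[z¹³] = 1·1 + 2·(-1) + 1·4 = 3.

3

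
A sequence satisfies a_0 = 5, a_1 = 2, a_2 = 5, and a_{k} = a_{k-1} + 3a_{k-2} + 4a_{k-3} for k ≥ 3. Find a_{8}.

3197

The ordinary generating function has denominator 1 - t - 3t^2 - 4t^3.
Iterating the recurrence: a_0,…,a_{8} = 5, 2, 5, 31, 54, 167, 453, 1170, 3197.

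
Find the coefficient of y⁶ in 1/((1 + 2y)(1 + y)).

127

Partial fractions give a closed form: a_n = (2)·(-2)^n + (-1)·(-1)^n.
At n = 6: a_6 = 127.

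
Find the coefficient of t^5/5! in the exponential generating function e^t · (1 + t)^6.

The EGF product rule gives c_5 = Σ_{k_1+k_2=5} C(5; k_1,k_2) · ∏ g_i(k_i), where e^t gives (1)^k; (1+t)^6 gives the falling factorial (6)_k.
g_1(k) for k = 0…5: 1, 1, 1, 1, 1, 1.
g_2(k) for k = 0…5: 1, 6, 30, 120, 360, 720.
c_5 = Σ_k C(5,k)·g_1(k)·g_2(5−k) = 1·1·720 + 5·1·360 + 10·1·120 + 10·1·30 + 5·1·6 + 1·1·1 = 720 + 1800 + 1200 + 300 + 30 + 1 = 4051.

4051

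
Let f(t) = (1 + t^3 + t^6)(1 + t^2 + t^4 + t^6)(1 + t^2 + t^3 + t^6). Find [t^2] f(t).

2

(1 + t^3 + t^6) has coefficients 1,0,0 for degrees 0…2.
(1 + t^2 + t^4 + t^6) has coefficients 1,0,1 for degrees 0…2.
Finally multiplying by (1 + t^2 + t^3 + t^6), the product of all factors after the first has coefficients 1,0,2 for degrees 0…2.
[t^2] = 1·2 = 2.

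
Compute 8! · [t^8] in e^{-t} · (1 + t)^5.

The EGF product rule gives c_8 = Σ_{k_1+k_2=8} C(8; k_1,k_2) · ∏ g_i(k_i), where e^{-t} gives (-1)^k; (1+t)^5 gives the falling factorial (5)_k.
g_1(k) for k = 0…8: 1, -1, 1, -1, 1, -1, 1, -1, 1.
g_2(k) for k = 0…8: 1, 5, 20, 60, 120, 120, 0, 0, 0.
c_8 = Σ_k C(8,k)·g_1(k)·g_2(8−k) = 56·(-1)·120 + 70·1·120 + 56·(-1)·60 + 28·1·20 + 8·(-1)·5 + 1·1·1 = −6720 + 8400 − 3360 + 560 − 40 + 1 = -1159.

-1159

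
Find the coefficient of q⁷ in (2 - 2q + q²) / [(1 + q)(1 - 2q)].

The denominator gives the recurrence a_n = a_(n−1) + 2a_(n−2) for n ≥ 3; the numerator fixes a_0 = 2, a_1 = 0, a_2 = 5.
Iterating: 2, 0, 5, 5, 15, 25, 55, 105, so a_7 = 105.

105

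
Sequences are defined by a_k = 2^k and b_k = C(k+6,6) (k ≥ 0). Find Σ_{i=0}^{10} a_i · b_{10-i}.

The convolution is the x^10 coefficient of A(x)B(x).
Σ = 1·8008 + 2·5005 + 4·3003 + 8·1716 + 16·924 + 32·462 + 64·210 + 128·84 + 256·28 + 512·7 + 1024·1 = 109294.

109294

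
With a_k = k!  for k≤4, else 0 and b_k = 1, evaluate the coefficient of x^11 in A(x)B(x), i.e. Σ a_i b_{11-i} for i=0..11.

Write out a_i and b_{11-i} for i = 0,…,11 and sum the products.
Σ = 1·1 + 1·1 + 2·1 + 6·1 + 24·1 + 0·1 + 0·1 + 0·1 + 0·1 + 0·1 + 0·1 + 0·1 = 34.

34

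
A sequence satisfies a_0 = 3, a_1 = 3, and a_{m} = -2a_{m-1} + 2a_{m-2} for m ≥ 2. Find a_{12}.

-40128

The ordinary generating function has denominator 1 + 2t - 2t^2.
Iterating the recurrence: a_0,…,a_{12} = 3, 3, 0, 6, -12, 36, -96, 264, -720, 1968, -5376, 14688, -40128.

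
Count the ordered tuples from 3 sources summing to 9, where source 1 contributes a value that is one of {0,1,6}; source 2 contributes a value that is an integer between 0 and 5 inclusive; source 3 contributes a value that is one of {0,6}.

3

The generating function for the choices is (1 + t + t⁶)·(1 + t + t² + t³ + t⁴ + t⁵)·(1 + t⁶); the count is [t⁹].
(1 + t + t⁶) has coefficients 1,1,0,0,0,0,1 for degrees 0…6.
(1 + t + t² + t³ + t⁴ + t⁵) has coefficients 1,1,1,1,1,1,0,0,0,0 for degrees 0…9.
Finally multiplying by (1 + t⁶), the product of all factors after the first has coefficients 1,1,1,1,1,1,1,1,1,1 for degrees 0…9.
[t⁹] = 1·1 + 1·1 + 1·1 = 3.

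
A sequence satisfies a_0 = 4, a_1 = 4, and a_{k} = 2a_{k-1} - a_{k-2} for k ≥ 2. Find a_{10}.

The ordinary generating function has denominator 1 - 2z + z^2.
Iterating the recurrence: a_0,…,a_{10} = 4, 4, 4, 4, 4, 4, 4, 4, 4, 4, 4.

4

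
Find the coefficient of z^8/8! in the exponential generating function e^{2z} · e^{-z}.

1

The EGF product rule gives c_8 = Σ_{k_1+k_2=8} C(8; k_1,k_2) · ∏ g_i(k_i), where e^{2z} gives (2)^k; e^{-z} gives (-1)^k.
g_1(k) for k = 0…8: 1, 2, 4, 8, 16, 32, 64, 128, 256.
g_2(k) for k = 0…8: 1, -1, 1, -1, 1, -1, 1, -1, 1.
c_8 = Σ_k C(8,k)·g_1(k)·g_2(8−k) = 1·1·1 + 8·2·(-1) + 28·4·1 + 56·8·(-1) + 70·16·1 + 56·32·(-1) + 28·64·1 + 8·128·(-1) + 1·256·1 = 1 − 16 + 112 − 448 + 1120 − 1792 + 1792 − 1024 + 256 = 1.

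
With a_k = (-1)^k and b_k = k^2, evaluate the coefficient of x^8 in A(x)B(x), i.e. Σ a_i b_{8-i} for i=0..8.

36

The convolution is the x^8 coefficient of A(x)B(x).
Σ = 1·64 − 1·49 + 1·36 − 1·25 + 1·16 − 1·9 + 1·4 − 1·1 + 1·0 = 36.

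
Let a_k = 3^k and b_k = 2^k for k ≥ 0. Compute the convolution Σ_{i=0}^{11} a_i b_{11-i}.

This is [x^11] in the product of the two ordinary generating functions.
Σ = 1·2048 + 3·1024 + 9·512 + 27·256 + 81·128 + 243·64 + 729·32 + 2187·16 + 6561·8 + 19683·4 + 59049·2 + 177147·1 = 527345.

527345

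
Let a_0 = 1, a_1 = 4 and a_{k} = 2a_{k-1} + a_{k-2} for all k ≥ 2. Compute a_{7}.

746

The ordinary generating function has denominator 1 - 2z - z^2.
Iterating the recurrence: a_0,…,a_{7} = 1, 4, 9, 22, 53, 128, 309, 746.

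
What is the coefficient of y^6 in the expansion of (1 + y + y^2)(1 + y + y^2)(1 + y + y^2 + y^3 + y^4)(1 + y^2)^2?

30

(1 + y + y^2) has coefficients 1,1,1 for degrees 0…2.
(1 + y + y^2) has coefficients 1,1,1,0,0,0,0 for degrees 0…6.
Multiplying by (1 + y + y^2 + y^3 + y^4) gives running coefficients 1,2,3,3,3,2,1 for degrees 0…6.
Finally multiplying by (1 + y^2)^2, the product of all factors after the first has coefficients 1,2,5,7,10,10,10 for degrees 0…6.
[y^6] = 1·10 + 1·10 + 1·10 = 30.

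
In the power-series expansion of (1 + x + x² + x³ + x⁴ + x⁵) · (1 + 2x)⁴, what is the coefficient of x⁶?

(1 + x + x² + x³ + x⁴ + x⁵) has coefficients 1,1,1,1,1,1 for degrees 0…5.
(1 + 2x)⁴ has coefficients 1,8,24,32,16,0,0 for degrees 0…6.
[x⁶] = 1·0 + 1·0 + 1·16 + 1·32 + 1·24 + 1·8 = 80.

80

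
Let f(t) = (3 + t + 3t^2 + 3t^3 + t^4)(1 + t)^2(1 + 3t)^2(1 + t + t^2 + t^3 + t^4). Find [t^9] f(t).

(3 + t + 3t^2 + 3t^3 + t^4) has coefficients 3,1,3,3,1 for degrees 0…4.
(1 + t)^2 has coefficients 1,2,1,0,0,0,0,0,0,0 for degrees 0…9.
Multiplying by (1 + 3t)^2 gives running coefficients 1,8,22,24,9,0,0,0,0,0 for degrees 0…9.
Finally multiplying by (1 + t + t^2 + t^3 + t^4), the product of all factors after the first has coefficients 1,9,31,55,64,63,55,33,9,0 for degrees 0…9.
[t^9] = 3·0 + 1·9 + 3·33 + 3·55 + 1·63 = 336.

336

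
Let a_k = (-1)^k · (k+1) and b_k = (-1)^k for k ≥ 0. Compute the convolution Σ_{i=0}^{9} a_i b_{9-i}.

This is [x^9] in the product of the two ordinary generating functions.
Σ = 1·(-1) − 2·1 + 3·(-1) − 4·1 + 5·(-1) − 6·1 + 7·(-1) − 8·1 + 9·(-1) − 10·1 = -55.

-55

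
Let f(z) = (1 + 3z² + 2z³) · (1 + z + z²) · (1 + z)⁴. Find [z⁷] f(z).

37

(1 + 3z² + 2z³) has coefficients 1,0,3,2 for degrees 0…3.
(1 + z + z²) has coefficients 1,1,1,0,0,0,0,0 for degrees 0…7.
Finally multiplying by (1 + z)⁴, the product of all factors after the first has coefficients 1,5,11,14,11,5,1,0 for degrees 0…7.
[z⁷] = 1·0 + 3·5 + 2·11 = 37.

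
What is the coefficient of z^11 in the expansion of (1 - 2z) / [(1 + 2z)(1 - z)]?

-2731

The denominator gives the recurrence a_n = −a_(n−1) + 2a_(n−2) for n ≥ 2; the numerator fixes a_0 = 1, a_1 = -3.
Iterating: 1, -3, 5, -11, 21, -43, 85, -171, 341, -683, 1365, -2731, so a_11 = -2731.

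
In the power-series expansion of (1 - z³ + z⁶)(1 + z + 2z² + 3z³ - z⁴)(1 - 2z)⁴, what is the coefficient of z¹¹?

48

(1 - z³ + z⁶) has coefficients 1,0,0,-1,0,0,1 for degrees 0…6.
(1 + z + 2z² + 3z³ - z⁴) has coefficients 1,1,2,3,-1,0,0,0,0,0,0,0 for degrees 0…11.
Finally multiplying by (1 - 2z)⁴, the product of all factors after the first has coefficients 1,-7,18,-21,7,32,-88,80,-16,0,0,0 for degrees 0…11.
[z¹¹] = 1·0 − 1·(-16) + 1·32 = 48.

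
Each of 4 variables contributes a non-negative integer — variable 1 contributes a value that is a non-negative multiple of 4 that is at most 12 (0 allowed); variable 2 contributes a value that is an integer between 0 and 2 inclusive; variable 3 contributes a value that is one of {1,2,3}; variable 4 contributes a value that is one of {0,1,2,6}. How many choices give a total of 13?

The generating function for the choices is (1 + q^4 + q^8 + q^12)·(1 + q + q^2)·(q + q^2 + q^3)·(1 + q + q^2 + q^6); the count is [q^13].
(1 + q^4 + q^8 + q^12) has coefficients 1,0,0,0,1,0,0,0,1,0,0,0,1 for degrees 0…12.
(1 + q + q^2) has coefficients 1,1,1,0,0,0,0,0,0,0,0,0,0,0 for degrees 0…13.
Multiplying by (q + q^2 + q^3) gives running coefficients 0,1,2,3,2,1,0,0,0,0,0,0,0,0 for degrees 0…13.
Finally multiplying by (1 + q + q^2 + q^6), the product of all factors after the first has coefficients 0,1,3,6,7,6,3,2,2,3,2,1,0,0 for degrees 0…13.
[q^13] = 1·0 + 1·3 + 1·6 + 1·1 = 10.

10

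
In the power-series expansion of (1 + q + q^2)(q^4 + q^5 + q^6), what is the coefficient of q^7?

2

(1 + q + q^2) has coefficients 1,1,1 for degrees 0…2.
(q^4 + q^5 + q^6) has coefficients 0,0,0,0,1,1,1,0 for degrees 0…7.
[q^7] = 1·0 + 1·1 + 1·1 = 2.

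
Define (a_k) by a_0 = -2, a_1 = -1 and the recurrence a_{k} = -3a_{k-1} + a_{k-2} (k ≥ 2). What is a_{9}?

The ordinary generating function has denominator 1 + 3q - q^2.
Iterating the recurrence: a_0,…,a_{9} = -2, -1, 1, -4, 13, -43, 142, -469, 1549, -5116.

-5116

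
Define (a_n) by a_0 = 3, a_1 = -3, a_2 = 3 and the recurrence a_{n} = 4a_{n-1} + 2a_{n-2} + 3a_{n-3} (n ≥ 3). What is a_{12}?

11309043

The ordinary generating function has denominator 1 - 4x - 2x^2 - 3x^3.
Iterating the recurrence: a_0,…,a_{12} = 3, -3, 3, 15, 57, 267, 1227, 5613, 25707, 117735, 539193, 2469363, 11309043.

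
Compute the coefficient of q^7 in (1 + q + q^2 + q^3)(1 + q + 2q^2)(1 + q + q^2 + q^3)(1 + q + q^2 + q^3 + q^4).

51

(1 + q + q^2 + q^3) has coefficients 1,1,1,1 for degrees 0…3.
(1 + q + 2q^2) has coefficients 1,1,2,0,0,0,0,0 for degrees 0…7.
Multiplying by (1 + q + q^2 + q^3) gives running coefficients 1,2,4,4,3,2,0,0 for degrees 0…7.
Finally multiplying by (1 + q + q^2 + q^3 + q^4), the product of all factors after the first has coefficients 1,3,7,11,14,15,13,9 for degrees 0…7.
[q^7] = 1·9 + 1·13 + 1·15 + 1·14 = 51.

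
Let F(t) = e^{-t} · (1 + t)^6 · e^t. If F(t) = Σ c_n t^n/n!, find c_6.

720

The EGF product rule gives c_6 = Σ_{k_1+k_2+k_3=6} C(6; k_1,k_2,k_3) · ∏ g_i(k_i), where e^{-t} gives (-1)^k; (1+t)^6 gives the falling factorial (6)_k; e^t gives (1)^k.
g_1(k) for k = 0…6: 1, -1, 1, -1, 1, -1, 1.
g_2(k) for k = 0…6: 1, 6, 30, 120, 360, 720, 720.
g_3(k) for k = 0…6: 1, 1, 1, 1, 1, 1, 1.
First combine the last two factors: h(k) = Σ_j C(k,j)·g_2(j)·g_3(k−j) for k = 0…6: 1, 7, 43, 229, 1045, 4051, 13327.
c_6 = Σ_k C(6,k)·g_1(k)·h(6−k) = 1·1·13327 + 6·(-1)·4051 + 15·1·1045 + 20·(-1)·229 + 15·1·43 + 6·(-1)·7 + 1·1·1 = 13327 − 24306 + 15675 − 4580 + 645 − 42 + 1 = 720.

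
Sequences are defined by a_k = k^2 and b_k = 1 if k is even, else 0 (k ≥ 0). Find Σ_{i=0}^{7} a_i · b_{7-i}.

84

The convolution is the t^7 coefficient of A(t)B(t).
Σ = 0·0 + 1·1 + 4·0 + 9·1 + 16·0 + 25·1 + 36·0 + 49·1 = 84.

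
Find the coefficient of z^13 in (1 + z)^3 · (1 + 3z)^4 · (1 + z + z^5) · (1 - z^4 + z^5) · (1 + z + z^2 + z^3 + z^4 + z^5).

(1 + z)^3 has coefficients 1,3,3,1 for degrees 0…3.
(1 + 3z)^4 has coefficients 1,12,54,108,81,0,0,0,0,0,0,0,0,0 for degrees 0…13.
Multiplying by (1 + z + z^5) gives running coefficients 1,13,66,162,189,82,12,54,108,81,0,0,0,0 for degrees 0…13.
Multiplying by (1 - z^4 + z^5) gives running coefficients 1,13,66,162,188,70,-41,-42,81,188,70,-42,-54,27 for degrees 0…13.
Finally multiplying by (1 + z + z^2 + z^3 + z^4 + z^5), the product of all factors after the first has coefficients 1,14,80,242,430,500,458,403,418,444,326,214,201,270 for degrees 0…13.
[z^13] = 1·270 + 3·201 + 3·214 + 1·326 = 1841.

1841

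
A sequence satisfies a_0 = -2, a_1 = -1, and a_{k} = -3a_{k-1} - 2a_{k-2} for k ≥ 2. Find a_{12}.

The ordinary generating function has denominator 1 + 3y + 2y^2.
Iterating the recurrence: a_0,…,a_{12} = -2, -1, 7, -19, 43, -91, 187, -379, 763, -1531, 3067, -6139, 12283.

12283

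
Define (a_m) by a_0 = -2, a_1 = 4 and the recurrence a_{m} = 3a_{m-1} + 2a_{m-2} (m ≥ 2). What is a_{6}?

The ordinary generating function has denominator 1 - 3q - 2q^2.
Iterating the recurrence: a_0,…,a_{6} = -2, 4, 8, 32, 112, 400, 1424.

1424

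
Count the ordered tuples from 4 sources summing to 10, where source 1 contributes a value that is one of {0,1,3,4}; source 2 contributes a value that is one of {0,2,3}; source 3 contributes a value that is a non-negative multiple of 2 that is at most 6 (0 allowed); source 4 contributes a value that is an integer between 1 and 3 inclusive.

16

The generating function for the choices is (1 + x + x³ + x⁴)·(1 + x² + x³)·(1 + x² + x⁴ + x⁶)·(x + x² + x³); the count is [x¹⁰].
(1 + x + x³ + x⁴) has coefficients 1,1,0,1,1 for degrees 0…4.
(1 + x² + x³) has coefficients 1,0,1,1,0,0,0,0,0,0,0 for degrees 0…10.
Multiplying by (1 + x² + x⁴ + x⁶) gives running coefficients 1,0,2,1,2,1,2,1,1,1,0 for degrees 0…10.
Finally multiplying by (x + x² + x³), the product of all factors after the first has coefficients 0,1,1,3,3,5,4,5,4,4,3 for degrees 0…10.
[x¹⁰] = 1·3 + 1·4 + 1·5 + 1·4 = 16.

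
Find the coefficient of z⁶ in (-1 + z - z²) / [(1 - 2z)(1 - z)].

The denominator gives the recurrence a_n = 3a_(n−1) − 2a_(n−2) for n ≥ 3; the numerator fixes a_0 = -1, a_1 = -2, a_2 = -5.
Iterating: -1, -2, -5, -11, -23, -47, -95, so a_6 = -95.

-95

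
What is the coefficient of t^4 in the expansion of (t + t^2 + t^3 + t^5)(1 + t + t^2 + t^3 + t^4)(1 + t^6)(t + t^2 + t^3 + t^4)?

(t + t^2 + t^3 + t^5) has coefficients 0,1,1,1,0 for degrees 0…4.
(1 + t + t^2 + t^3 + t^4) has coefficients 1,1,1,1,1 for degrees 0…4.
Multiplying by (1 + t^6) gives running coefficients 1,1,1,1,1 for degrees 0…4.
Finally multiplying by (t + t^2 + t^3 + t^4), the product of all factors after the first has coefficients 0,1,2,3,4 for degrees 0…4.
[t^4] = 1·3 + 1·2 + 1·1 = 6.

6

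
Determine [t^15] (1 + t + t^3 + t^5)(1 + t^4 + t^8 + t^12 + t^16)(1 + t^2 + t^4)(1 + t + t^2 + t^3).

12

(1 + t + t^3 + t^5) has coefficients 1,1,0,1,0,1 for degrees 0…5.
(1 + t^4 + t^8 + t^12 + t^16) has coefficients 1,0,0,0,1,0,0,0,1,0,0,0,1,0,0,0 for degrees 0…15.
Multiplying by (1 + t^2 + t^4) gives running coefficients 1,0,1,0,2,0,1,0,2,0,1,0,2,0,1,0 for degrees 0…15.
Finally multiplying by (1 + t + t^2 + t^3), the product of all factors after the first has coefficients 1,1,2,2,3,3,3,3,3,3,3,3,3,3,3,3 for degrees 0…15.
[t^15] = 1·3 + 1·3 + 1·3 + 1·3 = 12.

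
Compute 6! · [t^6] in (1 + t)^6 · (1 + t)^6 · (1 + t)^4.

5765760

The EGF product rule gives c_6 = Σ_{k_1+k_2+k_3=6} C(6; k_1,k_2,k_3) · ∏ g_i(k_i), where (1+t)^6 gives the falling factorial (6)_k; (1+t)^6 gives the falling factorial (6)_k; (1+t)^4 gives the falling factorial (4)_k.
g_1(k) for k = 0…6: 1, 6, 30, 120, 360, 720, 720.
g_2(k) for k = 0…6: 1, 6, 30, 120, 360, 720, 720.
g_3(k) for k = 0…6: 1, 4, 12, 24, 24, 0, 0.
First combine the last two factors: h(k) = Σ_j C(k,j)·g_2(j)·g_3(k−j) for k = 0…6: 1, 10, 90, 720, 5040, 30240, 151200.
c_6 = Σ_k C(6,k)·g_1(k)·h(6−k) = 1·1·151200 + 6·6·30240 + 15·30·5040 + 20·120·720 + 15·360·90 + 6·720·10 + 1·720·1 = 151200 + 1088640 + 2268000 + 1728000 + 486000 + 43200 + 720 = 5765760.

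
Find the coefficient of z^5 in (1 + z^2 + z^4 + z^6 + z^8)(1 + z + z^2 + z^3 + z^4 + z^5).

3

(1 + z^2 + z^4 + z^6 + z^8) has coefficients 1,0,1,0,1,0 for degrees 0…5.
(1 + z + z^2 + z^3 + z^4 + z^5) has coefficients 1,1,1,1,1,1 for degrees 0…5.
[z^5] = 1·1 + 1·1 + 1·1 = 3.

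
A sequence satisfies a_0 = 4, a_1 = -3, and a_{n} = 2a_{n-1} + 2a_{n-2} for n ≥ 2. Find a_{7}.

-24

The ordinary generating function has denominator 1 - 2z - 2z^2.
Iterating the recurrence: a_0,…,a_{7} = 4, -3, 2, -2, 0, -4, -8, -24.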